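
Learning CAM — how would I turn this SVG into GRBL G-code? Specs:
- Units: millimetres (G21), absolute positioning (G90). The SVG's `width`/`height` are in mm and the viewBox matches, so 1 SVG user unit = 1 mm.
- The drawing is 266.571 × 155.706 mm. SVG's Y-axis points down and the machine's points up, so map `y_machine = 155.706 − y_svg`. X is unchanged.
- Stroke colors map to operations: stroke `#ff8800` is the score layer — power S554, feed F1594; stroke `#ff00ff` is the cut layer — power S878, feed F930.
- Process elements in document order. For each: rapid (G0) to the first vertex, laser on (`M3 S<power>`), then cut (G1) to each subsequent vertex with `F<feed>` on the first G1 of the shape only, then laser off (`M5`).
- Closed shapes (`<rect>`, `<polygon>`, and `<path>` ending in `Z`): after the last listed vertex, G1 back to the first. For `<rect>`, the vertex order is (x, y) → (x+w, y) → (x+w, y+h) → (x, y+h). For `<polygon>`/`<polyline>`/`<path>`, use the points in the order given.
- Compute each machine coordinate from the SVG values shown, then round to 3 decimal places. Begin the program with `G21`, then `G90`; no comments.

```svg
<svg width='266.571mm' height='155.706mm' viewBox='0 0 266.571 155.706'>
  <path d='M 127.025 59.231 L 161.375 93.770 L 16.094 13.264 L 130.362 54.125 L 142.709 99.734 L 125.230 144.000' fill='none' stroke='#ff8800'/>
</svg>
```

Since the viewBox matches the mm dimensions, user units are millimetres directly. The only transform is the Y-flip y_m = 155.706 − y_svg.

Shape 1 is a open polyline drawn with `<path>`. Its stroke #ff8800 means score at S554, F1594. After flipping Y the toolpath is (127.025,96.475) → (161.375,61.936) → (16.094,142.442) → (130.362,101.581) → (142.709,55.972) → (125.230,11.706).

G21
G90
G0 X127.025 Y96.475
M3 S554
G1 X161.375 Y61.936 F1594
G1 X16.094 Y142.442
G1 X130.362 Y101.581
G1 X142.709 Y55.972
G1 X125.230 Y11.706
M5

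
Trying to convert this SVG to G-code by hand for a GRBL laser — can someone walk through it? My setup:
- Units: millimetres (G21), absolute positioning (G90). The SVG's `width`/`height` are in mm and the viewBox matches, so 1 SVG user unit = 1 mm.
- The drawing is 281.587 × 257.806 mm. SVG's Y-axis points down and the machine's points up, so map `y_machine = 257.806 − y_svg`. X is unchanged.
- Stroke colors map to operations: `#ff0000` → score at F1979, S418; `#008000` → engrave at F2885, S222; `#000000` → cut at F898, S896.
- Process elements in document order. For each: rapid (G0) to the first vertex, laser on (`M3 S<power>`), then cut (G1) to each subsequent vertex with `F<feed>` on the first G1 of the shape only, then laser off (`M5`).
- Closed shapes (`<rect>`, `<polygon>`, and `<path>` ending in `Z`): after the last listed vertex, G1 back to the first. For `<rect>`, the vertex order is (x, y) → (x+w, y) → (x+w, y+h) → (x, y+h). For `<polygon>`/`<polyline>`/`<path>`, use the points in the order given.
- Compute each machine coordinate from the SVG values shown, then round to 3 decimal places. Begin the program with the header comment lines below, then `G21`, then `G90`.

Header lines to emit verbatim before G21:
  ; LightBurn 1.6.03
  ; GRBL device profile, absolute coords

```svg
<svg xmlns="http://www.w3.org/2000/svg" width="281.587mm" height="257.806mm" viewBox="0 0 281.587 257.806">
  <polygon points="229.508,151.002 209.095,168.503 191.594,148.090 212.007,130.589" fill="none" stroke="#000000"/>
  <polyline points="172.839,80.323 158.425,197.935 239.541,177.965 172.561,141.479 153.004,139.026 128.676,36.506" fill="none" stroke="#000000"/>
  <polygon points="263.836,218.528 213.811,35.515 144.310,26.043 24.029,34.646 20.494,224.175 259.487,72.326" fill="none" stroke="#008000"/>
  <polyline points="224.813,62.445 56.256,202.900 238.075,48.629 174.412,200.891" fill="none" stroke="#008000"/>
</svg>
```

Since the viewBox matches the mm dimensions, user units are millimetres directly. The only transform is the Y-flip y_m = 257.806 − y_svg.

Shape 1 is a regular polygon drawn with `<polygon>`. Its stroke #000000 means cut at S896, F898. After flipping Y the toolpath is (229.508,106.804) → (209.095,89.303) → (191.594,109.716) → (212.007,127.217) → (229.508,106.804), returning to the start.

Shape 2 is a open polyline drawn with `<polyline>`. Its stroke #000000 means cut at S896, F898. After flipping Y the toolpath is (172.839,177.483) → (158.425,59.871) → (239.541,79.841) → (172.561,116.327) → (153.004,118.780) → (128.676,221.300).

Shape 3 is a closed polygon drawn with `<polygon>`. Its stroke #008000 means engrave at S222, F2885. After flipping Y the toolpath is (263.836,39.278) → (213.811,222.291) → (144.310,231.763) → (24.029,223.160) → (20.494,33.631) → (259.487,185.480) → (263.836,39.278), returning to the start.

Shape 4 is a open polyline drawn with `<polyline>`. Its stroke #008000 means engrave at S222, F2885. After flipping Y the toolpath is (224.813,195.361) → (56.256,54.906) → (238.075,209.177) → (174.412,56.915).

; LightBurn 1.6.03
; GRBL device profile, absolute coords
G21
G90
G0 X229.508 Y106.804
M3 S896
G1 X209.095 Y89.303 F898
G1 X191.594 Y109.716
G1 X212.007 Y127.217
G1 X229.508 Y106.804
M5
G0 X172.839 Y177.483
M3 S896
G1 X158.425 Y59.871 F898
G1 X239.541 Y79.841
G1 X172.561 Y116.327
G1 X153.004 Y118.780
G1 X128.676 Y221.300
M5
G0 X263.836 Y39.278
M3 S222
G1 X213.811 Y222.291 F2885
G1 X144.310 Y231.763
G1 X24.029 Y223.160
G1 X20.494 Y33.631
G1 X259.487 Y185.480
G1 X263.836 Y39.278
M5
G0 X224.813 Y195.361
M3 S222
G1 X56.256 Y54.906 F2885
G1 X238.075 Y209.177
G1 X174.412 Y56.915
M5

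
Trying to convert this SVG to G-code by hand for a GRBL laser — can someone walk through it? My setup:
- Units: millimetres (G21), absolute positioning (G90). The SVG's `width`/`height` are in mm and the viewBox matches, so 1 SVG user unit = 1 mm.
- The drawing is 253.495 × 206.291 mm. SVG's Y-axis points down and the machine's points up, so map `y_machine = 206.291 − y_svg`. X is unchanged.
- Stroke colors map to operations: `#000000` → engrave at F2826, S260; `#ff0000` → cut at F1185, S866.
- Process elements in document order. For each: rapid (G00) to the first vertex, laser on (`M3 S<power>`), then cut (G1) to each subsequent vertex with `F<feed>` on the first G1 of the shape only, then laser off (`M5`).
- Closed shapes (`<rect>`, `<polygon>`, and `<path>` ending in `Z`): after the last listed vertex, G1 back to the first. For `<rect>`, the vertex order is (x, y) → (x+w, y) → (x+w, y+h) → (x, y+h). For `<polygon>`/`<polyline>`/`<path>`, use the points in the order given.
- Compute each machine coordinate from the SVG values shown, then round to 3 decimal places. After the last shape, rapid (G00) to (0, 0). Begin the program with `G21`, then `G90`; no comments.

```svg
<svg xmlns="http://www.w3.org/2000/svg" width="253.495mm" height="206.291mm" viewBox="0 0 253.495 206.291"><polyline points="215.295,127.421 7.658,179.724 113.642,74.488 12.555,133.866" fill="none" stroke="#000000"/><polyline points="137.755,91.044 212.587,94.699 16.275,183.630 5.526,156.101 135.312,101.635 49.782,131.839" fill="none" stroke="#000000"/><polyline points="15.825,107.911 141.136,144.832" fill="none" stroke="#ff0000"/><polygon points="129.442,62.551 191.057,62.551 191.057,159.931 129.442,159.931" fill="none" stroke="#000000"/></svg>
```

1 u = 1 mm; y_m = 206.291 − y.

[1] `<polyline>` open polyline, #000000→engrave S260 F2826: (215.295,78.870) → (7.658,26.567) → (113.642,131.803) → (12.555,72.425)

[2] `<polyline>` open polyline, #000000→engrave S260 F2826: (137.755,115.247) → (212.587,111.592) → (16.275,22.661) → (5.526,50.190) → (135.312,104.656) → (49.782,74.452)

[3] `<polyline>` line segment, #ff0000→cut S866 F1185: (15.825,98.380) → (141.136,61.459)

[4] `<polygon>` rectangle, #000000→engrave S260 F2826: (129.442,143.740) → (191.057,143.740) → (191.057,46.360) → (129.442,46.360) → (129.442,143.740) (closed)

G21
G90
G00 X215.295 Y78.870
M3 S260
G1 X7.658 Y26.567 F2826
G1 X113.642 Y131.803
G1 X12.555 Y72.425
M5
G00 X137.755 Y115.247
M3 S260
G1 X212.587 Y111.592 F2826
G1 X16.275 Y22.661
G1 X5.526 Y50.190
G1 X135.312 Y104.656
G1 X49.782 Y74.452
M5
G00 X15.825 Y98.380
M3 S866
G1 X141.136 Y61.459 F1185
M5
G00 X129.442 Y143.740
M3 S260
G1 X191.057 Y143.740 F2826
G1 X191.057 Y46.360
G1 X129.442 Y46.360
G1 X129.442 Y143.740
M5
G00 X0.000 Y0.000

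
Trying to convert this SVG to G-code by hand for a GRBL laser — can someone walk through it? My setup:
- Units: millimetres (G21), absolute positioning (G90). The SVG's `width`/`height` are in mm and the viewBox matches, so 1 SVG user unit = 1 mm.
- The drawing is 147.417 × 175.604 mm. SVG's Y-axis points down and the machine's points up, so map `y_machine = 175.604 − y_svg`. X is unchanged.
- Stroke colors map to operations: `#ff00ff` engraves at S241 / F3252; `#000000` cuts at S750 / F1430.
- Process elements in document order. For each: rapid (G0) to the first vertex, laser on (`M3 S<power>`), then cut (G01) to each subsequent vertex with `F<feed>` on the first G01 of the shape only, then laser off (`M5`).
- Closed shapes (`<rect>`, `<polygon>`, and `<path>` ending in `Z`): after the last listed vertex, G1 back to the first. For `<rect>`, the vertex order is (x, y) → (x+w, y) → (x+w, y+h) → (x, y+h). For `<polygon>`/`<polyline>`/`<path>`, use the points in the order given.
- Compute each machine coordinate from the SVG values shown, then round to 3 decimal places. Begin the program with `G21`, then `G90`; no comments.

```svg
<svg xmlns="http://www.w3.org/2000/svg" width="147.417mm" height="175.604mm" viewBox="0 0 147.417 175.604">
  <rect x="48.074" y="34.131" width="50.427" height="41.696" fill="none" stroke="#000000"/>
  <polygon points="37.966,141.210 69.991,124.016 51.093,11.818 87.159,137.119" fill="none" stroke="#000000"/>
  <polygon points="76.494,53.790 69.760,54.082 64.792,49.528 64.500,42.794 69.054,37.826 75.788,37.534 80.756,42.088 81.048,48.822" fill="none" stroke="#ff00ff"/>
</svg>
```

viewBox `0 0 147.417 175.604` with mm width/height → 1 unit = 1 mm. Flip: y_m = 175.604 − y_svg.

**Shape 1** — `<rect>` rectangle, stroke `#000000` → cut (S750, F1430). Machine vertices: (48.074,141.473) → (98.501,141.473) → (98.501,99.777) → (48.074,99.777) → (48.074,141.473). Closed: final G1 returns to the first vertex.

**Shape 2** — `<polygon>` closed polygon, stroke `#000000` → cut (S750, F1430). Machine vertices: (37.966,34.394) → (69.991,51.588) → (51.093,163.786) → (87.159,38.485) → (37.966,34.394). Closed: final G1 returns to the first vertex.

**Shape 3** — `<polygon>` regular polygon, stroke `#ff00ff` → engrave (S241, F3252). Machine vertices: (76.494,121.814) → (69.760,121.522) → (64.792,126.076) → (64.500,132.810) → (69.054,137.778) → (75.788,138.070) → (80.756,133.516) → (81.048,126.782) → (76.494,121.814). Closed: final G1 returns to the first vertex.

G21
G90
G0 X48.074 Y141.473
M3 S750
G01 X98.501 Y141.473 F1430
G01 X98.501 Y99.777
G01 X48.074 Y99.777
G01 X48.074 Y141.473
M5
G0 X37.966 Y34.394
M3 S750
G01 X69.991 Y51.588 F1430
G01 X51.093 Y163.786
G01 X87.159 Y38.485
G01 X37.966 Y34.394
M5
G0 X76.494 Y121.814
M3 S241
G01 X69.760 Y121.522 F3252
G01 X64.792 Y126.076
G01 X64.500 Y132.810
G01 X69.054 Y137.778
G01 X75.788 Y138.070
G01 X80.756 Y133.516
G01 X81.048 Y126.782
G01 X76.494 Y121.814
M5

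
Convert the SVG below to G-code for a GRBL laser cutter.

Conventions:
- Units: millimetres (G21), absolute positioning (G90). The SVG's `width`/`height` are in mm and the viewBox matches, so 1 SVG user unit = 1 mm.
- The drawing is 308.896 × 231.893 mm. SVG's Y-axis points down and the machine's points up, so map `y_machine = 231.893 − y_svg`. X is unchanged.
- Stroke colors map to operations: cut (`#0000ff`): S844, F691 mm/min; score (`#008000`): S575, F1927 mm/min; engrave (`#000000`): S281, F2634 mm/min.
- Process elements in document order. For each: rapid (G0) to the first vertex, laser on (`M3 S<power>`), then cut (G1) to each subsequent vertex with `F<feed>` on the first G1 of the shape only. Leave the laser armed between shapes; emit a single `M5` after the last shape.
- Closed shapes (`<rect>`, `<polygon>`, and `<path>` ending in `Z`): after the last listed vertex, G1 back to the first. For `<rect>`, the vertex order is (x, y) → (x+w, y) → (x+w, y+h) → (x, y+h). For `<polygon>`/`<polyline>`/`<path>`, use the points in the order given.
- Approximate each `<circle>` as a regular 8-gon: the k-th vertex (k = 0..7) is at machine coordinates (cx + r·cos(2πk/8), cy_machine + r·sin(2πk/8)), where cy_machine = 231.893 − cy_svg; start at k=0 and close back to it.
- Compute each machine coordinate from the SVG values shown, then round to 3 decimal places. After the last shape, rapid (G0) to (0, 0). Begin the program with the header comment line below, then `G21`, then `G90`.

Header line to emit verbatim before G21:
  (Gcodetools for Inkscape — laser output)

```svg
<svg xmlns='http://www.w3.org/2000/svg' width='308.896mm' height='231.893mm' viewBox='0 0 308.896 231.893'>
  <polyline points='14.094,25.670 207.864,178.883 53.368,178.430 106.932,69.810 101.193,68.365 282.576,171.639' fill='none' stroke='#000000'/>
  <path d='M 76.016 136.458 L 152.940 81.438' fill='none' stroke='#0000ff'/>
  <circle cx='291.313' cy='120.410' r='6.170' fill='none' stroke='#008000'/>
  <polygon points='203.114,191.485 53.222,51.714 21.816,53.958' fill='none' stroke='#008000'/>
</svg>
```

(Gcodetools for Inkscape — laser output)
G21
G90
G0 X14.094 Y206.223
M3 S281
G1 X207.864 Y53.010 F2634
G1 X53.368 Y53.463
G1 X106.932 Y162.083
G1 X101.193 Y163.528
G1 X282.576 Y60.254
G0 X76.016 Y95.435
M3 S844
G1 X152.940 Y150.455 F691
G0 X297.483 Y111.483
M3 S575
G1 X295.676 Y115.846 F1927
G1 X291.313 Y117.653
G1 X286.950 Y115.846
G1 X285.143 Y111.483
G1 X286.950 Y107.120
G1 X291.313 Y105.313
G1 X295.676 Y107.120
G1 X297.483 Y111.483
G0 X203.114 Y40.408
M3 S575
G1 X53.222 Y180.179 F1927
G1 X21.816 Y177.935
G1 X203.114 Y40.408
M5
G0 X0.000 Y0.000

1 u = 1 mm; y_m = 231.893 − y.

[1] `<polyline>` open polyline, #000000→engrave S281 F2634: (14.094,206.223) → (207.864,53.010) → (53.368,53.463) → (106.932,162.083) → (101.193,163.528) → (282.576,60.254)

[2] `<path>` line segment, #0000ff→cut S844 F691: (76.016,95.435) → (152.940,150.455)

[3] `<circle>` circle, #008000→score S575 F1927: (297.483,111.483) → (295.676,115.846) → (291.313,117.653) → (286.950,115.846) → (285.143,111.483) → (286.950,107.120) → (291.313,105.313) → (295.676,107.120) → (297.483,111.483) (closed)

[4] `<polygon>` closed polygon, #008000→score S575 F1927: (203.114,40.408) → (53.222,180.179) → (21.816,177.935) → (203.114,40.408) (closed)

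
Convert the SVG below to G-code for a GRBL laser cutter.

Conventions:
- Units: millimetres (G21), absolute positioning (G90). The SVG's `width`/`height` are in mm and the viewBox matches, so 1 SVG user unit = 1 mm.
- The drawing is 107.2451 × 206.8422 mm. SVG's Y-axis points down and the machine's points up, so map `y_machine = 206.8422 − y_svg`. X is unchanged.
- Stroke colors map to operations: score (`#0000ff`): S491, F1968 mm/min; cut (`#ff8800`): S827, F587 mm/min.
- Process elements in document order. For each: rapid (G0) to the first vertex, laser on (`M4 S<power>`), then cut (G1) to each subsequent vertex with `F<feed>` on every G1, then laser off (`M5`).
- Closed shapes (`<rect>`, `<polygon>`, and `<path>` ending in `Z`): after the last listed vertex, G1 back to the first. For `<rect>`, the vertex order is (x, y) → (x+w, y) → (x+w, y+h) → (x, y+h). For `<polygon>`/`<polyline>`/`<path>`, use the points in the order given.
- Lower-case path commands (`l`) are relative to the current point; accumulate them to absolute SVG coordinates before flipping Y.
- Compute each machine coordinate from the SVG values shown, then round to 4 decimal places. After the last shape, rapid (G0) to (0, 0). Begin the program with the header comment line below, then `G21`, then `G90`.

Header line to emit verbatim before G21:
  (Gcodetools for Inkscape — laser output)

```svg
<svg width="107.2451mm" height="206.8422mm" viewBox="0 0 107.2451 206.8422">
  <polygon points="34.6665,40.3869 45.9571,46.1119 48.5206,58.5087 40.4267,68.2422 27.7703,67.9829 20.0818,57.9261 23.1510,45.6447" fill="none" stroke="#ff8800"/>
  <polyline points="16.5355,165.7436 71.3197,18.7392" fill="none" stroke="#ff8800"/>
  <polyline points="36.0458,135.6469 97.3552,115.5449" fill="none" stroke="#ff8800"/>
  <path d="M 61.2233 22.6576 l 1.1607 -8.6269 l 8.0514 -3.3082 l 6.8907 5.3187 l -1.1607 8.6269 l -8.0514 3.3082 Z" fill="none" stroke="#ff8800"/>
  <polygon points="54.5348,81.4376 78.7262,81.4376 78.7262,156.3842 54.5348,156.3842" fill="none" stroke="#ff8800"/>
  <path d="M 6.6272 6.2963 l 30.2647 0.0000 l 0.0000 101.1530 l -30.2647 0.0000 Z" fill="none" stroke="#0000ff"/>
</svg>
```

(Gcodetools for Inkscape — laser output)
G21
G90
G0 X34.6665 Y166.4553
M4 S827
G1 X45.9571 Y160.7303 F587
G1 X48.5206 Y148.3335 F587
G1 X40.4267 Y138.6000 F587
G1 X27.7703 Y138.8593 F587
G1 X20.0818 Y148.9161 F587
G1 X23.1510 Y161.1975 F587
G1 X34.6665 Y166.4553 F587
M5
G0 X16.5355 Y41.0986
M4 S827
G1 X71.3197 Y188.1030 F587
M5
G0 X36.0458 Y71.1953
M4 S827
G1 X97.3552 Y91.2973 F587
M5
G0 X61.2233 Y184.1846
M4 S827
G1 X62.3840 Y192.8115 F587
G1 X70.4354 Y196.1197 F587
G1 X77.3261 Y190.8010 F587
G1 X76.1654 Y182.1741 F587
G1 X68.1140 Y178.8659 F587
G1 X61.2233 Y184.1846 F587
M5
G0 X54.5348 Y125.4046
M4 S827
G1 X78.7262 Y125.4046 F587
G1 X78.7262 Y50.4580 F587
G1 X54.5348 Y50.4580 F587
G1 X54.5348 Y125.4046 F587
M5
G0 X6.6272 Y200.5459
M4 S491
G1 X36.8919 Y200.5459 F1968
G1 X36.8919 Y99.3929 F1968
G1 X6.6272 Y99.3929 F1968
G1 X6.6272 Y200.5459 F1968
M5
G0 X0.0000 Y0.0000

1 u = 1 mm; y_m = 206.8422 − y.

[1] `<polygon>` regular polygon, #ff8800→cut S827 F587: (34.6665,166.4553) → (45.9571,160.7303) → (48.5206,148.3335) → (40.4267,138.6000) → (27.7703,138.8593) → (20.0818,148.9161) → (23.1510,161.1975) → (34.6665,166.4553) (closed)

[2] `<polyline>` line segment, #ff8800→cut S827 F587: (16.5355,41.0986) → (71.3197,188.1030)

[3] `<polyline>` line segment, #ff8800→cut S827 F587: (36.0458,71.1953) → (97.3552,91.2973)

[4] `<path>` regular polygon, #ff8800→cut S827 F587: (61.2233,184.1846) → (62.3840,192.8115) → (70.4354,196.1197) → (77.3261,190.8010) → (76.1654,182.1741) → (68.1140,178.8659) → (61.2233,184.1846) (closed)

[5] `<polygon>` rectangle, #ff8800→cut S827 F587: (54.5348,125.4046) → (78.7262,125.4046) → (78.7262,50.4580) → (54.5348,50.4580) → (54.5348,125.4046) (closed)

[6] `<path>` rectangle, #0000ff→score S491 F1968: (6.6272,200.5459) → (36.8919,200.5459) → (36.8919,99.3929) → (6.6272,99.3929) → (6.6272,200.5459) (closed)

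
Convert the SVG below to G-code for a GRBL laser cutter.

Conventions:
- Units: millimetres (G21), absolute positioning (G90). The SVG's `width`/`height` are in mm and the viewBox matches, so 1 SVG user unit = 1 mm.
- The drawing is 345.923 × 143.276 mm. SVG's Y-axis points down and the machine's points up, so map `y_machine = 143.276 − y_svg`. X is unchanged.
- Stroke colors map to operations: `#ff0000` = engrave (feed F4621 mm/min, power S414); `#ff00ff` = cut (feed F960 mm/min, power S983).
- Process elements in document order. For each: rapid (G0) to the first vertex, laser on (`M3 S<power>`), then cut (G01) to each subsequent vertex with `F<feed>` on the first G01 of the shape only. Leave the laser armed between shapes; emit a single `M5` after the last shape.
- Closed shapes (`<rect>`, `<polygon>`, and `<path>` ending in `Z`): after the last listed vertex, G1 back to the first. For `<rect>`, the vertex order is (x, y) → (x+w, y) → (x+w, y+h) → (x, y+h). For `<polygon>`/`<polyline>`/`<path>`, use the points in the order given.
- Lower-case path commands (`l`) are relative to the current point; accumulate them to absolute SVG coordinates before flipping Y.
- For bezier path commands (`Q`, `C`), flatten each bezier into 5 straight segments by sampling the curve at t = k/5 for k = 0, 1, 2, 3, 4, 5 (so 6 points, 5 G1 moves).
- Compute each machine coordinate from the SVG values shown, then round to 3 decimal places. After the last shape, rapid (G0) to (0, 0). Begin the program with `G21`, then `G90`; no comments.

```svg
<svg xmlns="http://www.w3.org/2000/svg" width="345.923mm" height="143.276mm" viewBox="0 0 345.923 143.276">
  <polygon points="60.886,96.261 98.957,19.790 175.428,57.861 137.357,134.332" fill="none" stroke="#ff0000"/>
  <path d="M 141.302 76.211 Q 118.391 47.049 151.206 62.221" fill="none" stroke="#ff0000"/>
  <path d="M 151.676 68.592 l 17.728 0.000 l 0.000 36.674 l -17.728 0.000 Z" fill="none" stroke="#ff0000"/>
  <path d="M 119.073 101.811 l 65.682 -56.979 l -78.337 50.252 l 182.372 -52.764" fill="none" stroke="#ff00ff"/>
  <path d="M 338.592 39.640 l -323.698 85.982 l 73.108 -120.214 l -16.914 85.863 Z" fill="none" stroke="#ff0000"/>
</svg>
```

viewBox `0 0 345.923 143.276` with mm width/height → 1 unit = 1 mm. Flip: y_m = 143.276 − y_svg.

**Shape 1** — `<polygon>` regular polygon, stroke `#ff0000` → engrave (S414, F4621). Machine vertices: (60.886,47.015) → (98.957,123.486) → (175.428,85.415) → (137.357,8.944) → (60.886,47.015). Closed: final G1 returns to the first vertex.

**Shape 2** — `<path>` quadratic bezier, stroke `#ff0000` → engrave (S414, F4621). Control points (SVG): P0=(141.302,76.211), P1=(118.391,47.049), P2=(151.206,62.221); sampled at t=k/5. Machine vertices: (141.302,67.065) → (134.367,76.956) → (131.889,83.301) → (133.870,86.099) → (140.309,85.350) → (151.206,81.055). Open path.

**Shape 3** — `<path>` rectangle, stroke `#ff0000` → engrave (S414, F4621). Machine vertices: (151.676,74.684) → (169.404,74.684) → (169.404,38.010) → (151.676,38.010) → (151.676,74.684). Closed: final G1 returns to the first vertex.

**Shape 4** — `<path>` open polyline, stroke `#ff00ff` → cut (S983, F960). Machine vertices: (119.073,41.465) → (184.755,98.444) → (106.418,48.192) → (288.790,100.956). Open path.

**Shape 5** — `<path>` closed polygon, stroke `#ff0000` → engrave (S414, F4621). Machine vertices: (338.592,103.636) → (14.894,17.654) → (88.002,137.868) → (71.088,52.005) → (338.592,103.636). Closed: final G1 returns to the first vertex.

G21
G90
G0 X60.886 Y47.015
M3 S414
G01 X98.957 Y123.486 F4621
G01 X175.428 Y85.415
G01 X137.357 Y8.944
G01 X60.886 Y47.015
G0 X141.302 Y67.065
M3 S414
G01 X134.367 Y76.956 F4621
G01 X131.889 Y83.301
G01 X133.870 Y86.099
G01 X140.309 Y85.350
G01 X151.206 Y81.055
G0 X151.676 Y74.684
M3 S414
G01 X169.404 Y74.684 F4621
G01 X169.404 Y38.010
G01 X151.676 Y38.010
G01 X151.676 Y74.684
G0 X119.073 Y41.465
M3 S983
G01 X184.755 Y98.444 F960
G01 X106.418 Y48.192
G01 X288.790 Y100.956
G0 X338.592 Y103.636
M3 S414
G01 X14.894 Y17.654 F4621
G01 X88.002 Y137.868
G01 X71.088 Y52.005
G01 X338.592 Y103.636
M5
G0 X0.000 Y0.000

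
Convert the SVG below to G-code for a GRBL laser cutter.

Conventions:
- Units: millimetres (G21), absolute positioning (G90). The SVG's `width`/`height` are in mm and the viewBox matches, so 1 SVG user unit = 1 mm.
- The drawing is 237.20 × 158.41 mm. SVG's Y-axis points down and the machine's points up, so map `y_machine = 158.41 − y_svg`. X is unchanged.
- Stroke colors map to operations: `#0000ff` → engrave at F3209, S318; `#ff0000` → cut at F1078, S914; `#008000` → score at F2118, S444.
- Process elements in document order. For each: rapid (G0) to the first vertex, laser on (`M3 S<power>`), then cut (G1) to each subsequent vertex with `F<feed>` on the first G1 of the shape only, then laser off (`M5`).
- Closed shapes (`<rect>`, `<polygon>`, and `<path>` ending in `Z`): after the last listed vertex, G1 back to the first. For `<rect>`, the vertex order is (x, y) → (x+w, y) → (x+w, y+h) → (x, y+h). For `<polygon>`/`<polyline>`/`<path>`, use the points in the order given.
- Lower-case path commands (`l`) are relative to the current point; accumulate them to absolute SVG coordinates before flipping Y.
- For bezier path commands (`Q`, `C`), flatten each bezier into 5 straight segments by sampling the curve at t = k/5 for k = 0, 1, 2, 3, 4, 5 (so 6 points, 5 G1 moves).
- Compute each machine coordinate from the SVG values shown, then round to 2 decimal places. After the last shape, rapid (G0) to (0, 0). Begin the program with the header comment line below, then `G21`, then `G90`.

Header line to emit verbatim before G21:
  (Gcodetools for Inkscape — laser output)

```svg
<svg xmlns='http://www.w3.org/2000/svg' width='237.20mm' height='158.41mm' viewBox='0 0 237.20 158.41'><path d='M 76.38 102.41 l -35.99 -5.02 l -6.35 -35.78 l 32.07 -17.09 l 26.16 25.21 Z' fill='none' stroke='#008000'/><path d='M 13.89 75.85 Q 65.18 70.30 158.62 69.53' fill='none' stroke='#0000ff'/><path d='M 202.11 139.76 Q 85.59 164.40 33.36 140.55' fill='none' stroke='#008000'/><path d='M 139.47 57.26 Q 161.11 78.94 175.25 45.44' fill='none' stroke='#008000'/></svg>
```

(Gcodetools for Inkscape — laser output)
G21
G90
G0 X76.38 Y56.00
M3 S444
G1 X40.39 Y61.02 F2118
G1 X34.04 Y96.80
G1 X66.11 Y113.89
G1 X92.27 Y88.68
G1 X76.38 Y56.00
M5
G0 X13.89 Y82.56
M3 S318
G1 X36.09 Y84.59 F3209
G1 X61.67 Y86.24
G1 X90.61 Y87.50
G1 X122.93 Y88.38
G1 X158.62 Y88.88
M5
G0 X202.11 Y18.65
M3 S444
G1 X158.07 Y10.73 F2118
G1 X119.18 Y6.70
G1 X85.43 Y6.54
G1 X56.82 Y10.26
G1 X33.36 Y17.86
M5
G0 X139.47 Y101.15
M3 S444
G1 X147.83 Y94.69 F2118
G1 X155.58 Y92.63
G1 X162.74 Y95.00
G1 X169.29 Y101.78
G1 X175.25 Y112.97
M5
G0 X0.00 Y0.00

viewBox `0 0 237.20 158.41` with mm width/height → 1 unit = 1 mm. Flip: y_m = 158.41 − y_svg.

**Shape 1** — `<path>` regular polygon, stroke `#008000` → score (S444, F2118). Machine vertices: (76.38,56.00) → (40.39,61.02) → (34.04,96.80) → (66.11,113.89) → (92.27,88.68) → (76.38,56.00). Closed: final G1 returns to the first vertex.

**Shape 2** — `<path>` quadratic bezier, stroke `#0000ff` → engrave (S318, F3209). Control points (SVG): P0=(13.89,75.85), P1=(65.18,70.30), P2=(158.62,69.53); sampled at t=k/5. Machine vertices: (13.89,82.56) → (36.09,84.59) → (61.67,86.24) → (90.61,87.50) → (122.93,88.38) → (158.62,88.88). Open path.

**Shape 3** — `<path>` quadratic bezier, stroke `#008000` → score (S444, F2118). Control points (SVG): P0=(202.11,139.76), P1=(85.59,164.40), P2=(33.36,140.55); sampled at t=k/5. Machine vertices: (202.11,18.65) → (158.07,10.73) → (119.18,6.70) → (85.43,6.54) → (56.82,10.26) → (33.36,17.86). Open path.

**Shape 4** — `<path>` quadratic bezier, stroke `#008000` → score (S444, F2118). Control points (SVG): P0=(139.47,57.26), P1=(161.11,78.94), P2=(175.25,45.44); sampled at t=k/5. Machine vertices: (139.47,101.15) → (147.83,94.69) → (155.58,92.63) → (162.74,95.00) → (169.29,101.78) → (175.25,112.97). Open path.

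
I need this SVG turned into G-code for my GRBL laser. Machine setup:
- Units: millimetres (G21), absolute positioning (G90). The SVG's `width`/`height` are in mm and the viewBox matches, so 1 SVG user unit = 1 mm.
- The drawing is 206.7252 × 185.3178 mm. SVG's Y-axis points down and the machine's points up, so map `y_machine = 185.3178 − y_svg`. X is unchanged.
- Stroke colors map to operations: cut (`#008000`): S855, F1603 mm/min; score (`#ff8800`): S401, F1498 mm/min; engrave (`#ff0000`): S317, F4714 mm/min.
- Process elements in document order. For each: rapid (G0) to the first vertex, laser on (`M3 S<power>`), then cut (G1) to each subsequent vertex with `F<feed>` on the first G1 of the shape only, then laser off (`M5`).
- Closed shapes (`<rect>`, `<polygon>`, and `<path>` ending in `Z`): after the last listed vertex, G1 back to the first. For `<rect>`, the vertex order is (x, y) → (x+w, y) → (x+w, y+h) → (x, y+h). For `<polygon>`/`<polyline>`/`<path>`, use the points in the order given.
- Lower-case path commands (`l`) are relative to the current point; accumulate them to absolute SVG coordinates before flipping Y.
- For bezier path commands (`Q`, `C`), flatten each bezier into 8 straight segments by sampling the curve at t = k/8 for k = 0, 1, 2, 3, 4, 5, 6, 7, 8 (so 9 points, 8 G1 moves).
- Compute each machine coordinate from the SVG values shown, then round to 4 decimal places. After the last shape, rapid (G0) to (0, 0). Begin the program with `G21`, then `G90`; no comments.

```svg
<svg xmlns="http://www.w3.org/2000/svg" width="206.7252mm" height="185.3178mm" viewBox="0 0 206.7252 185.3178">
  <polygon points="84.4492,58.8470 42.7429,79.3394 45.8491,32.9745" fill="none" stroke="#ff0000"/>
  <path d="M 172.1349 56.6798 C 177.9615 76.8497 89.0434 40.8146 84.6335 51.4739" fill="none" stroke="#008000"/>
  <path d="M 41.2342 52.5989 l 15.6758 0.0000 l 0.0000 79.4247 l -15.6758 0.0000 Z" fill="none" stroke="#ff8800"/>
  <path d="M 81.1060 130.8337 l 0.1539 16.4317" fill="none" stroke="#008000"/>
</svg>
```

G21
G90
G0 X84.4492 Y126.4708
M3 S317
G1 X42.7429 Y105.9784 F4714
G1 X45.8491 Y152.3433
G1 X84.4492 Y126.4708
M5
G0 X172.1349 Y128.6380
M3 S855
G1 X170.2288 Y123.5079 F1603
G1 X161.5410 Y122.4412
G1 X148.1722 Y124.2320
G1 X132.2229 Y127.6745
G1 X115.7937 Y131.5627
G1 X100.9854 Y134.6910
G1 X89.8984 Y135.8533
G1 X84.6335 Y133.8439
M5
G0 X41.2342 Y132.7189
M3 S401
G1 X56.9100 Y132.7189 F1498
G1 X56.9100 Y53.2942
G1 X41.2342 Y53.2942
G1 X41.2342 Y132.7189
M5
G0 X81.1060 Y54.4841
M3 S855
G1 X81.2599 Y38.0524 F1603
M5
G0 X0.0000 Y0.0000

viewBox `0 0 206.7252 185.3178` with mm width/height → 1 unit = 1 mm. Flip: y_m = 185.3178 − y_svg.

**Shape 1** — `<polygon>` regular polygon, stroke `#ff0000` → engrave (S317, F4714). Machine vertices: (84.4492,126.4708) → (42.7429,105.9784) → (45.8491,152.3433) → (84.4492,126.4708). Closed: final G1 returns to the first vertex.

**Shape 2** — `<path>` cubic bezier, stroke `#008000` → cut (S855, F1603). Control points (SVG): P0=(172.1349,56.6798), P1=(177.9615,76.8497), P2=(89.0434,40.8146), P3=(84.6335,51.4739); sampled at t=k/8. Machine vertices: (172.1349,128.6380) → (170.2288,123.5079) → (161.5410,122.4412) → (148.1722,124.2320) → (132.2229,127.6745) → (115.7937,131.5627) → (100.9854,134.6910) → (89.8984,135.8533) → (84.6335,133.8439). Open path.

**Shape 3** — `<path>` rectangle, stroke `#ff8800` → score (S401, F1498). Machine vertices: (41.2342,132.7189) → (56.9100,132.7189) → (56.9100,53.2942) → (41.2342,53.2942) → (41.2342,132.7189). Closed: final G1 returns to the first vertex.

**Shape 4** — `<path>` line segment, stroke `#008000` → cut (S855, F1603). Machine vertices: (81.1060,54.4841) → (81.2599,38.0524). Open path.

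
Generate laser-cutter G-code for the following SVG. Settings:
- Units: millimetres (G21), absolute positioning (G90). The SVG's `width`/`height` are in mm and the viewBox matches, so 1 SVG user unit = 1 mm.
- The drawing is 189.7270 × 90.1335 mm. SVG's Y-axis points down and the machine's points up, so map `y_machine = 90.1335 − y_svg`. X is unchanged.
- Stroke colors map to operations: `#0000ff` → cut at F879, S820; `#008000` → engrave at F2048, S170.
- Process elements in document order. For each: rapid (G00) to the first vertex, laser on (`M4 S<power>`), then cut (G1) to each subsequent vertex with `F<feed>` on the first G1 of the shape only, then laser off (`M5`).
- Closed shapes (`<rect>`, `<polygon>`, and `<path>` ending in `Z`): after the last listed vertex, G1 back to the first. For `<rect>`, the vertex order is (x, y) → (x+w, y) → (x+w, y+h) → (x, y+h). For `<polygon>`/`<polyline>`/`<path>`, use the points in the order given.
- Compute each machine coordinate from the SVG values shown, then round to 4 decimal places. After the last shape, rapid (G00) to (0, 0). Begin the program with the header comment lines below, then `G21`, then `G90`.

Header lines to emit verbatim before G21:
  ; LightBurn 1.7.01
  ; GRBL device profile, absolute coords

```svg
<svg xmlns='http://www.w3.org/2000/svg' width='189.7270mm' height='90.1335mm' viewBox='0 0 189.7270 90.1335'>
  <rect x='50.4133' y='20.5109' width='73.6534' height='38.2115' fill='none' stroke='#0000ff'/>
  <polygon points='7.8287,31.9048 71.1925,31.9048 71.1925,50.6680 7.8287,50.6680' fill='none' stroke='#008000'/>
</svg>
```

; LightBurn 1.7.01
; GRBL device profile, absolute coords
G21
G90
G00 X50.4133 Y69.6226
M4 S820
G1 X124.0667 Y69.6226 F879
G1 X124.0667 Y31.4111
G1 X50.4133 Y31.4111
G1 X50.4133 Y69.6226
M5
G00 X7.8287 Y58.2287
M4 S170
G1 X71.1925 Y58.2287 F2048
G1 X71.1925 Y39.4655
G1 X7.8287 Y39.4655
G1 X7.8287 Y58.2287
M5
G00 X0.0000 Y0.0000

Since the viewBox matches the mm dimensions, user units are millimetres directly. The only transform is the Y-flip y_m = 90.1335 − y_svg.

Shape 1 is a rectangle drawn with `<rect>`. Its stroke #0000ff means cut at S820, F879. After flipping Y the toolpath is (50.4133,69.6226) → (124.0667,69.6226) → (124.0667,31.4111) → (50.4133,31.4111) → (50.4133,69.6226), returning to the start.

Shape 2 is a rectangle drawn with `<polygon>`. Its stroke #008000 means engrave at S170, F2048. After flipping Y the toolpath is (7.8287,58.2287) → (71.1925,58.2287) → (71.1925,39.4655) → (7.8287,39.4655) → (7.8287,58.2287), returning to the start.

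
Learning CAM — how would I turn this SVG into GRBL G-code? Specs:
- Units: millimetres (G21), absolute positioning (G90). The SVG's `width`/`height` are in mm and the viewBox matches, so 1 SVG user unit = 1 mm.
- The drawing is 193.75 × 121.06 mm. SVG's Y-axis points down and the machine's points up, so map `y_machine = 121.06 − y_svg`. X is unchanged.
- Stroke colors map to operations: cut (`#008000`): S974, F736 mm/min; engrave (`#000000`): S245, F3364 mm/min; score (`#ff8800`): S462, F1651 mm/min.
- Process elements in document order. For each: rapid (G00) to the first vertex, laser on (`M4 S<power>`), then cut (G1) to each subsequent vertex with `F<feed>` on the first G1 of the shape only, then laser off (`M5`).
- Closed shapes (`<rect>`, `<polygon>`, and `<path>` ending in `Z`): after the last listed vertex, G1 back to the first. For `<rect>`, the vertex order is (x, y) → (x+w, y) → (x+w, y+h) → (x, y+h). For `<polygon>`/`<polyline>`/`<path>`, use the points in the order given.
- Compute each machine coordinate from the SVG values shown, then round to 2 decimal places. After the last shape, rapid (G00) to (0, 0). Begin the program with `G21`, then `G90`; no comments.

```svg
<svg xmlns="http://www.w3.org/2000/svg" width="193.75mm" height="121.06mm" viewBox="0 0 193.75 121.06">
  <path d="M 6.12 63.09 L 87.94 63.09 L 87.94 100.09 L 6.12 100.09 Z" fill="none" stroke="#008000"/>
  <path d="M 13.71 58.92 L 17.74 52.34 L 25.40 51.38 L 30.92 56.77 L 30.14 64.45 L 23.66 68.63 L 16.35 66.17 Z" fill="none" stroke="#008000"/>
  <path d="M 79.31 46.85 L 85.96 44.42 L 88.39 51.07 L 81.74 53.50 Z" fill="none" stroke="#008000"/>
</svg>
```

Since the viewBox matches the mm dimensions, user units are millimetres directly. The only transform is the Y-flip y_m = 121.06 − y_svg.

Shape 1 is a rectangle drawn with `<path>`. Its stroke #008000 means cut at S974, F736. After flipping Y the toolpath is (6.12,57.97) → (87.94,57.97) → (87.94,20.97) → (6.12,20.97) → (6.12,57.97), returning to the start.

Shape 2 is a regular polygon drawn with `<path>`. Its stroke #008000 means cut at S974, F736. After flipping Y the toolpath is (13.71,62.14) → (17.74,68.72) → (25.40,69.68) → (30.92,64.29) → (30.14,56.61) → (23.66,52.43) → (16.35,54.89) → (13.71,62.14), returning to the start.

Shape 3 is a regular polygon drawn with `<path>`. Its stroke #008000 means cut at S974, F736. After flipping Y the toolpath is (79.31,74.21) → (85.96,76.64) → (88.39,69.99) → (81.74,67.56) → (79.31,74.21), returning to the start.

G21
G90
G00 X6.12 Y57.97
M4 S974
G1 X87.94 Y57.97 F736
G1 X87.94 Y20.97
G1 X6.12 Y20.97
G1 X6.12 Y57.97
M5
G00 X13.71 Y62.14
M4 S974
G1 X17.74 Y68.72 F736
G1 X25.40 Y69.68
G1 X30.92 Y64.29
G1 X30.14 Y56.61
G1 X23.66 Y52.43
G1 X16.35 Y54.89
G1 X13.71 Y62.14
M5
G00 X79.31 Y74.21
M4 S974
G1 X85.96 Y76.64 F736
G1 X88.39 Y69.99
G1 X81.74 Y67.56
G1 X79.31 Y74.21
M5
G00 X0.00 Y0.00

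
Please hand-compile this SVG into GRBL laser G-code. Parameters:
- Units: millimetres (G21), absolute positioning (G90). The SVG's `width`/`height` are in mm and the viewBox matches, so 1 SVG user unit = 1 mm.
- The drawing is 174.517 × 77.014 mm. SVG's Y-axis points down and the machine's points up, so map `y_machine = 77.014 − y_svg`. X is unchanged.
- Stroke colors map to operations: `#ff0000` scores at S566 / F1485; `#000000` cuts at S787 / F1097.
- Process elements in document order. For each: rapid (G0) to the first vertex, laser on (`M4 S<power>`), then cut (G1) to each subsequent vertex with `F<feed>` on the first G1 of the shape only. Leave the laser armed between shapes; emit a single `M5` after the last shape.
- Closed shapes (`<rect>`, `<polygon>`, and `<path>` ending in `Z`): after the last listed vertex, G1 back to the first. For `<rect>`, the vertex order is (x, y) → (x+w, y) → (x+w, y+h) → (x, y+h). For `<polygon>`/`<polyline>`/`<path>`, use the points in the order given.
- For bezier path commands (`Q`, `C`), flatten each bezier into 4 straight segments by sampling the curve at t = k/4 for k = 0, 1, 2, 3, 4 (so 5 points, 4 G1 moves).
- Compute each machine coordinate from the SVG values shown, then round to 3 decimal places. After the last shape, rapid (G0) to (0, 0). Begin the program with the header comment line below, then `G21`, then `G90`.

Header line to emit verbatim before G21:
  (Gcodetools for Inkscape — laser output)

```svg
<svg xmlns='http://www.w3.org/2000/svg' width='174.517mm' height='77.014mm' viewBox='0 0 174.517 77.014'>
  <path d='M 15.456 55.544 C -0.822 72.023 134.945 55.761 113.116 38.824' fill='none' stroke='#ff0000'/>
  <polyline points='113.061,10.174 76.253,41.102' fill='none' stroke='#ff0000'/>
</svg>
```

(Gcodetools for Inkscape — laser output)
G21
G90
G0 X15.456 Y21.470
M4 S566
G1 X26.918 Y14.749 F1485
G1 X66.368 Y17.299
G1 X104.777 Y26.115
G1 X113.116 Y38.190
G0 X113.061 Y66.840
M4 S566
G1 X76.253 Y35.912 F1485
M5
G0 X0.000 Y0.000

1 u = 1 mm; y_m = 77.014 − y.

[1] `<path>` cubic bezier, #ff0000→score S566 F1485: (15.456,21.470) → (26.918,14.749) → (66.368,17.299) → (104.777,26.115) → (113.116,38.190)

[2] `<polyline>` line segment, #ff0000→score S566 F1485: (113.061,66.840) → (76.253,35.912)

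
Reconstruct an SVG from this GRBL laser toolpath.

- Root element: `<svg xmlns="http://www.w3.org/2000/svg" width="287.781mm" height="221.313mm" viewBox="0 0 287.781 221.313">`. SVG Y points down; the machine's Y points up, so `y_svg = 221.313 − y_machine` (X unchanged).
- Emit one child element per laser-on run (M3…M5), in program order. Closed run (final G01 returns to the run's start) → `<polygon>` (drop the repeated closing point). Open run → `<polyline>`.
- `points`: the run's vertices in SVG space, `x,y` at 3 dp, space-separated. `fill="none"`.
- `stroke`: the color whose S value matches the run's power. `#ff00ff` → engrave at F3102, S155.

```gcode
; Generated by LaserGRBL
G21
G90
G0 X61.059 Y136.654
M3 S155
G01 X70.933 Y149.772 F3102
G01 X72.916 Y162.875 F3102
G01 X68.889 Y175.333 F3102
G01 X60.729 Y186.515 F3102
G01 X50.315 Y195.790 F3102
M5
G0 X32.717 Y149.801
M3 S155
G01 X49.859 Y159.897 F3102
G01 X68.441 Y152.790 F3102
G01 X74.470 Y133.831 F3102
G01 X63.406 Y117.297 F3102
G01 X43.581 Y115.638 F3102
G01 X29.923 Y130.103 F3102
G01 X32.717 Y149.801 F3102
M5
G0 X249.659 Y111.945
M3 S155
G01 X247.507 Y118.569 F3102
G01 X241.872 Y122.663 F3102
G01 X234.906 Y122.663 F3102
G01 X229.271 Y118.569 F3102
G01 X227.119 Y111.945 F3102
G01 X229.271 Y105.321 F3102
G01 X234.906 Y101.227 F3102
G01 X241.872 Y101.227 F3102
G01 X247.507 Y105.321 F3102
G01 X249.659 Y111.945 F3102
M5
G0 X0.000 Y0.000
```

y_svg = 221.313 − y_m. Every run uses S155, so all elements get stroke `#ff00ff` (engrave).

[1] open run; points: 61.059,84.659 70.933,71.541 72.916,58.438 68.889,45.980 60.729,34.798 50.315,25.523

[2] closed run; points: 32.717,71.512 49.859,61.416 68.441,68.523 74.470,87.482 63.406,104.016 43.581,105.675 29.923,91.210

[3] closed run; points: 249.659,109.368 247.507,102.744 241.872,98.650 234.906,98.650 229.271,102.744 227.119,109.368 229.271,115.992 234.906,120.086 241.872,120.086 247.507,115.992

<svg xmlns="http://www.w3.org/2000/svg" width="287.781mm" height="221.313mm" viewBox="0 0 287.781 221.313">
  <polyline points="61.059,84.659 70.933,71.541 72.916,58.438 68.889,45.980 60.729,34.798 50.315,25.523" fill="none" stroke="#ff00ff"/>
  <polygon points="32.717,71.512 49.859,61.416 68.441,68.523 74.470,87.482 63.406,104.016 43.581,105.675 29.923,91.210" fill="none" stroke="#ff00ff"/>
  <polygon points="249.659,109.368 247.507,102.744 241.872,98.650 234.906,98.650 229.271,102.744 227.119,109.368 229.271,115.992 234.906,120.086 241.872,120.086 247.507,115.992" fill="none" stroke="#ff00ff"/>
</svg>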